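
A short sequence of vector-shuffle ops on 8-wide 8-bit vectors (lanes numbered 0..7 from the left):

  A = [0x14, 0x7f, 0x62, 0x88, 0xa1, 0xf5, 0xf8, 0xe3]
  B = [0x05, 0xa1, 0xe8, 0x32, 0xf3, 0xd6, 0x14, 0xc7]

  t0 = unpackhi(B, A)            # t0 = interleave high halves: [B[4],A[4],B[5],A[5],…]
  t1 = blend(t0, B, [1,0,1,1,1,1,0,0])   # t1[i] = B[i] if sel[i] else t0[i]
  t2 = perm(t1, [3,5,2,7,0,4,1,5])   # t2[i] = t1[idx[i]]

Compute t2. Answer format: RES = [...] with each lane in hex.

  t0: f3 a1 d6 f5 14 f8 c7 e3
  t1: 05 a1 e8 32 f3 d6 c7 e3
  t2: 32 d6 e8 e3 05 f3 a1 d6

RES = [ 0x32  0xd6  0xe8  0xe3  0x05  0xf3  0xa1  0xd6 ]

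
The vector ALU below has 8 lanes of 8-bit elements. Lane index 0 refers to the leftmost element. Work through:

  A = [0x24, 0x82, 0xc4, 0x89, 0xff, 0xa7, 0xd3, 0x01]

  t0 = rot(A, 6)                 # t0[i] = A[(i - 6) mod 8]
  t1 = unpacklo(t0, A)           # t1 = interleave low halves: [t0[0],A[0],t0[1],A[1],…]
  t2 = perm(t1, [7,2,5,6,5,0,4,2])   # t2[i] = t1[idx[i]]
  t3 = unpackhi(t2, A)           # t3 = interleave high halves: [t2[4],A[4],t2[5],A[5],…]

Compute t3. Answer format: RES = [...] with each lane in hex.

→ t0 |c4|89|ff|a7|d3|01|24|82|
→ t1 |c4|24|89|82|ff|c4|a7|89|
→ t2 |89|89|c4|a7|c4|c4|ff|89|
→ t3 |c4|ff|c4|a7|ff|d3|89|01|

RES = [ 0xc4  0xff  0xc4  0xa7  0xff  0xd3  0x89  0x01 ]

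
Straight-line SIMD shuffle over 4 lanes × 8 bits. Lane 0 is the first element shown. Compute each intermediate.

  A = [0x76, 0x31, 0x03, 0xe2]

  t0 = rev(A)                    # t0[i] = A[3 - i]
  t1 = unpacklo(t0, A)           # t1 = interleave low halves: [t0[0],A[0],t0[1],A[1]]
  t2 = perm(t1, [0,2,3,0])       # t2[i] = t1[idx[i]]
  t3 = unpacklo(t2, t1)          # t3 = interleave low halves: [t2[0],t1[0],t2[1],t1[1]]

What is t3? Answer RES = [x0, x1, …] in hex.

RES = [0xe2, 0xe2, 0x03, 0x76]

→ t0 |e2|03|31|76|
→ t1 |e2|76|03|31|
→ t2 |e2|03|31|e2|
→ t3 |e2|e2|03|76|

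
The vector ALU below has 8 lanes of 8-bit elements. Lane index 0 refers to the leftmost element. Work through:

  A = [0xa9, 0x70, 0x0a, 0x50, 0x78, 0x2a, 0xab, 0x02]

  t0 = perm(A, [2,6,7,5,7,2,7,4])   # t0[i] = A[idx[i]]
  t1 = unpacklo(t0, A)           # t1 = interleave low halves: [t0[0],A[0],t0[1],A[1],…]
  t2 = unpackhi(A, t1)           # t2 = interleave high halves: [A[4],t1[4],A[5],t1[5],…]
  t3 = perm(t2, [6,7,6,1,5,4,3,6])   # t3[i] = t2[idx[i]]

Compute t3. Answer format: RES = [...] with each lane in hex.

→ t0 |0a|ab|02|2a|02|0a|02|78|
→ t1 |0a|a9|ab|70|02|0a|2a|50|
→ t2 |78|02|2a|0a|ab|2a|02|50|
→ t3 |02|50|02|02|2a|ab|0a|02|

RES = [0x02, 0x50, 0x02, 0x02, 0x2a, 0xab, 0x0a, 0x02]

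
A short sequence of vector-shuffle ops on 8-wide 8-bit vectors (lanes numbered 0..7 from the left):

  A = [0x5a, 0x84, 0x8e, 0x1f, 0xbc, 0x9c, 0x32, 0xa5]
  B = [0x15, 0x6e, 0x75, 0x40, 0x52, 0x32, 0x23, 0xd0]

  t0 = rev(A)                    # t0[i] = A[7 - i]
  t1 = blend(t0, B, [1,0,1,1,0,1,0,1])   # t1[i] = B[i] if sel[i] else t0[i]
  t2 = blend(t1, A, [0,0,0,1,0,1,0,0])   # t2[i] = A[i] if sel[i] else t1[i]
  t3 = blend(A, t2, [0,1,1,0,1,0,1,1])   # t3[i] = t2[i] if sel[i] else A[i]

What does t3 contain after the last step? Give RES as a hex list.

t0 = [0xa5, 0x32, 0x9c, 0xbc, 0x1f, 0x8e, 0x84, 0x5a]
t1 = [0x15, 0x32, 0x75, 0x40, 0x1f, 0x32, 0x84, 0xd0]
t2 = [0x15, 0x32, 0x75, 0x1f, 0x1f, 0x9c, 0x84, 0xd0]
t3 = [0x5a, 0x32, 0x75, 0x1f, 0x1f, 0x9c, 0x84, 0xd0]

RES = [ 0x5a  0x32  0x75  0x1f  0x1f  0x9c  0x84  0xd0 ]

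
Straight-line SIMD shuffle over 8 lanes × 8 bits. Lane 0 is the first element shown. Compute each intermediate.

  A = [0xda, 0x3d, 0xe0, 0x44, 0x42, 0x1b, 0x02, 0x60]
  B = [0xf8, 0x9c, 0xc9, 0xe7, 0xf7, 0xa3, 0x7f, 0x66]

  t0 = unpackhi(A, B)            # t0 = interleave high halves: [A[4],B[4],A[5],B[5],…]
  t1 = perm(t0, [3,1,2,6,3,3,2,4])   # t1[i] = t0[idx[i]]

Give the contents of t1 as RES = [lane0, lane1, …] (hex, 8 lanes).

t0 = [0x42, 0xf7, 0x1b, 0xa3, 0x02, 0x7f, 0x60, 0x66]
t1 = [0xa3, 0xf7, 0x1b, 0x60, 0xa3, 0xa3, 0x1b, 0x02]

RES = [ 0xa3  0xf7  0x1b  0x60  0xa3  0xa3  0x1b  0x02 ]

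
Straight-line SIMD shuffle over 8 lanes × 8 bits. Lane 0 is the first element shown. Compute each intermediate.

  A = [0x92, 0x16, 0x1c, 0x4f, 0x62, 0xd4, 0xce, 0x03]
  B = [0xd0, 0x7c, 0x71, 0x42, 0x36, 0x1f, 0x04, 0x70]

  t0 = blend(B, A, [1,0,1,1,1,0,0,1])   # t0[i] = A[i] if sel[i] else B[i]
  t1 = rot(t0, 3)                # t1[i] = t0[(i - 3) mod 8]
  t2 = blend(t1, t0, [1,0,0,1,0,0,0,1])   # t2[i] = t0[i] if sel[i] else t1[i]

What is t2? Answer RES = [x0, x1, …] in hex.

  t0: 92 7c 1c 4f 62 1f 04 03
  t1: 1f 04 03 92 7c 1c 4f 62
  t2: 92 04 03 4f 7c 1c 4f 03

RES = [ 0x92  0x04  0x03  0x4f  0x7c  0x1c  0x4f  0x03 ]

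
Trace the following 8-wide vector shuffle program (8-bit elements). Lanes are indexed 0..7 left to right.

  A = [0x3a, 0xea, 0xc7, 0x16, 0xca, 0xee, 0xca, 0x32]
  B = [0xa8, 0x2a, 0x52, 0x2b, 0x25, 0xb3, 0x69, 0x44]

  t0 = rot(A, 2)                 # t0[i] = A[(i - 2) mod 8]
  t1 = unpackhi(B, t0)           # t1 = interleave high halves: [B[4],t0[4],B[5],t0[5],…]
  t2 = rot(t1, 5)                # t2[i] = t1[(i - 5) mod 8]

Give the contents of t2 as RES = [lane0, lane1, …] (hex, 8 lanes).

→ t0 |ca|32|3a|ea|c7|16|ca|ee|
→ t1 |25|c7|b3|16|69|ca|44|ee|
→ t2 |16|69|ca|44|ee|25|c7|b3|

RES = [0x16, 0x69, 0xca, 0x44, 0xee, 0x25, 0xc7, 0xb3]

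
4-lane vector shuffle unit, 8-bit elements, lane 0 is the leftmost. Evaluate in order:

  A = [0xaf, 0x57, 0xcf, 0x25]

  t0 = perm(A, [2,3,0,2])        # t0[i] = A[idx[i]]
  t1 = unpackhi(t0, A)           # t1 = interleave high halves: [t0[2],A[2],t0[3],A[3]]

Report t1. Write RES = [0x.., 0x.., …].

→ t0 |cf|25|af|cf|
→ t1 |af|cf|cf|25|

RES = [0xaf, 0xcf, 0xcf, 0x25]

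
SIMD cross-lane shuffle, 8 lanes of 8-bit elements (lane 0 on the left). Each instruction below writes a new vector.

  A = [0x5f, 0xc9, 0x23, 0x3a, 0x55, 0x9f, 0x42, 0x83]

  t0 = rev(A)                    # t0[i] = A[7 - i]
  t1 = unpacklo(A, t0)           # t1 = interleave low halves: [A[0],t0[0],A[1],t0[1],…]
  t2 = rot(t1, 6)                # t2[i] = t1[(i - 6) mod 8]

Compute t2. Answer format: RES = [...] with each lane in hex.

RES = [ 0xc9  0x42  0x23  0x9f  0x3a  0x55  0x5f  0x83 ]

  t0: 83 42 9f 55 3a 23 c9 5f
  t1: 5f 83 c9 42 23 9f 3a 55
  t2: c9 42 23 9f 3a 55 5f 83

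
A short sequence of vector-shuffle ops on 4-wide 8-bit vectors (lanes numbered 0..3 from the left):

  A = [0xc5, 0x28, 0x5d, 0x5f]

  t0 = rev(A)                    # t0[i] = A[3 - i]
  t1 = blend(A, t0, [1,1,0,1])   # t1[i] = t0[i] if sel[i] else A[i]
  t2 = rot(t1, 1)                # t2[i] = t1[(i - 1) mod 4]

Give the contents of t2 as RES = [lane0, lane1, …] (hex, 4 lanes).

RES = [ 0xc5  0x5f  0x5d  0x5d ]

t0 = [0x5f, 0x5d, 0x28, 0xc5]
t1 = [0x5f, 0x5d, 0x5d, 0xc5]
t2 = [0xc5, 0x5f, 0x5d, 0x5d]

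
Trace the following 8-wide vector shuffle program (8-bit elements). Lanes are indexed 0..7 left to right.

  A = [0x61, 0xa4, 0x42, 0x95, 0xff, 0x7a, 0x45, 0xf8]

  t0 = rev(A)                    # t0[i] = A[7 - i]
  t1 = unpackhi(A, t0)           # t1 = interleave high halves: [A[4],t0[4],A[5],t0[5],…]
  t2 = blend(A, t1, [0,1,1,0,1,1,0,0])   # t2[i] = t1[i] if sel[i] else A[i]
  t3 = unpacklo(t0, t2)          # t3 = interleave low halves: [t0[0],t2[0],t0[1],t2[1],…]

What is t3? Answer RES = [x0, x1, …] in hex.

  t0: f8 45 7a ff 95 42 a4 61
  t1: ff 95 7a 42 45 a4 f8 61
  t2: 61 95 7a 95 45 a4 45 f8
  t3: f8 61 45 95 7a 7a ff 95

RES = [ 0xf8  0x61  0x45  0x95  0x7a  0x7a  0xff  0x95 ]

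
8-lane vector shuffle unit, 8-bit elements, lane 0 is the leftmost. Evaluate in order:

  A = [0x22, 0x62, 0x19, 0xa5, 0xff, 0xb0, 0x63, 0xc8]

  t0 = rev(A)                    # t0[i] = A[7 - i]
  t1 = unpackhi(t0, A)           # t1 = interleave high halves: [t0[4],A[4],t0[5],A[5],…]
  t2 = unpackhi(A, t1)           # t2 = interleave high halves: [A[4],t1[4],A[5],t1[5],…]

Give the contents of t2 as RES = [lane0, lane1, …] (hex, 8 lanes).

RES = [0xff, 0x62, 0xb0, 0x63, 0x63, 0x22, 0xc8, 0xc8]

  t0: c8 63 b0 ff a5 19 62 22
  t1: a5 ff 19 b0 62 63 22 c8
  t2: ff 62 b0 63 63 22 c8 c8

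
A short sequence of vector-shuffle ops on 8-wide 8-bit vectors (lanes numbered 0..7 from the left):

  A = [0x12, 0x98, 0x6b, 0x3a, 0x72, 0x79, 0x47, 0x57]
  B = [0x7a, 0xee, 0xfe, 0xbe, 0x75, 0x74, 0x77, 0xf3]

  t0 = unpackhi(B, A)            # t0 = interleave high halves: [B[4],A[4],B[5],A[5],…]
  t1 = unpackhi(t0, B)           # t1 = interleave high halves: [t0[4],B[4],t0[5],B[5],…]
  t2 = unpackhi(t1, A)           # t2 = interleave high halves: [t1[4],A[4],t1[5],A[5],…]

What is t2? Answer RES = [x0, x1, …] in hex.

t0 = [0x75, 0x72, 0x74, 0x79, 0x77, 0x47, 0xf3, 0x57]
t1 = [0x77, 0x75, 0x47, 0x74, 0xf3, 0x77, 0x57, 0xf3]
t2 = [0xf3, 0x72, 0x77, 0x79, 0x57, 0x47, 0xf3, 0x57]

RES = [ 0xf3  0x72  0x77  0x79  0x57  0x47  0xf3  0x57 ]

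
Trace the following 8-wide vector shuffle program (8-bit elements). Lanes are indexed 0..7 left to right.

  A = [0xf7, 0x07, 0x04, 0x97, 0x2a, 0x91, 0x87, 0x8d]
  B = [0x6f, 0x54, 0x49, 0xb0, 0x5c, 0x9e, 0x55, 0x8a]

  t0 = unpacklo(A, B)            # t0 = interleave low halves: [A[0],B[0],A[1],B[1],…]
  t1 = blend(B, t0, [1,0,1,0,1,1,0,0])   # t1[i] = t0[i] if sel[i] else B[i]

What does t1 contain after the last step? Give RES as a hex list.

  t0: f7 6f 07 54 04 49 97 b0
  t1: f7 54 07 b0 04 49 55 8a

RES = [0xf7, 0x54, 0x07, 0xb0, 0x04, 0x49, 0x55, 0x8a]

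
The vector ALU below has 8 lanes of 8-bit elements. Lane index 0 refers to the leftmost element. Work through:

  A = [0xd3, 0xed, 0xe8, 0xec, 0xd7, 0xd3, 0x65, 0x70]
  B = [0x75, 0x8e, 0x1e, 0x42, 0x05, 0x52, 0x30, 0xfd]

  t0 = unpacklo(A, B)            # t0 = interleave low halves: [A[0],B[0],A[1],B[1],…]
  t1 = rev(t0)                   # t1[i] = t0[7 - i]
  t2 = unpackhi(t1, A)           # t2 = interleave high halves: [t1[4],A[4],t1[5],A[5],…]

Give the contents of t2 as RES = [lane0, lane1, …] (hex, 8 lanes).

RES = [ 0x8e  0xd7  0xed  0xd3  0x75  0x65  0xd3  0x70 ]

→ t0 |d3|75|ed|8e|e8|1e|ec|42|
→ t1 |42|ec|1e|e8|8e|ed|75|d3|
→ t2 |8e|d7|ed|d3|75|65|d3|70|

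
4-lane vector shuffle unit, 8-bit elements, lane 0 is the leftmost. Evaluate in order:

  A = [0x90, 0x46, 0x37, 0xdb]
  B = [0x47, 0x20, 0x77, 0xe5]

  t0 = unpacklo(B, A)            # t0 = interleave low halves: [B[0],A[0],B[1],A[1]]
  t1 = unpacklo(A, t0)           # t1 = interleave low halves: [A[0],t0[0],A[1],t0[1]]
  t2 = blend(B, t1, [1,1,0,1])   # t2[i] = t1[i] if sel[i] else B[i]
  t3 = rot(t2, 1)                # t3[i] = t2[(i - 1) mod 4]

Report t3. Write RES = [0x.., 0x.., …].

t0 = [0x47, 0x90, 0x20, 0x46]
t1 = [0x90, 0x47, 0x46, 0x90]
t2 = [0x90, 0x47, 0x77, 0x90]
t3 = [0x90, 0x90, 0x47, 0x77]

RES = [ 0x90  0x90  0x47  0x77 ]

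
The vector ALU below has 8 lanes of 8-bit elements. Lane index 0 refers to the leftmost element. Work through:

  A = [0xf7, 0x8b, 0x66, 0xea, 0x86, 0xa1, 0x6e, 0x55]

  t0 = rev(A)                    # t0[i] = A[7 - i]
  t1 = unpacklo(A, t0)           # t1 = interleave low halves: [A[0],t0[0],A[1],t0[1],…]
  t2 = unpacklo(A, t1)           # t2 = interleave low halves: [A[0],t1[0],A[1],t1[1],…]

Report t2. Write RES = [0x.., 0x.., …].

RES = [0xf7, 0xf7, 0x8b, 0x55, 0x66, 0x8b, 0xea, 0x6e]

→ t0 |55|6e|a1|86|ea|66|8b|f7|
→ t1 |f7|55|8b|6e|66|a1|ea|86|
→ t2 |f7|f7|8b|55|66|8b|ea|6e|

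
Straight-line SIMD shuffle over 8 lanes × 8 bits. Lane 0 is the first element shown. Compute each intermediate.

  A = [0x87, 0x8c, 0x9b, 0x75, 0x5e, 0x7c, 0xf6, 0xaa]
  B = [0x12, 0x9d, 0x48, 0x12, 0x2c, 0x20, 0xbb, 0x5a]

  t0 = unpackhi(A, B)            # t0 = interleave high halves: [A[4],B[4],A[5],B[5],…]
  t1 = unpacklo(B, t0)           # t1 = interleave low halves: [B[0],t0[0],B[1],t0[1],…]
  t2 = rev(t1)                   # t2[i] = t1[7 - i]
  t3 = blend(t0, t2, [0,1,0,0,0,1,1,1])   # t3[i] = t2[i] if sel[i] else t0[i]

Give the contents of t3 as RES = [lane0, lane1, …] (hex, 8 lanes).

  t0: 5e 2c 7c 20 f6 bb aa 5a
  t1: 12 5e 9d 2c 48 7c 12 20
  t2: 20 12 7c 48 2c 9d 5e 12
  t3: 5e 12 7c 20 f6 9d 5e 12

RES = [ 0x5e  0x12  0x7c  0x20  0xf6  0x9d  0x5e  0x12 ]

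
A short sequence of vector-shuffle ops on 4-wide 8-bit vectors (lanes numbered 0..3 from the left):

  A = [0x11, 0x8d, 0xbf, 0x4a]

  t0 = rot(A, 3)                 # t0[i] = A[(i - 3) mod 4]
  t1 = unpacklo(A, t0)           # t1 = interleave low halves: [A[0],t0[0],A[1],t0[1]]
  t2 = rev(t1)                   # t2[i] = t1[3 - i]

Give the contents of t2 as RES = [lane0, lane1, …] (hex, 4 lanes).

RES = [ 0xbf  0x8d  0x8d  0x11 ]

  t0: 8d bf 4a 11
  t1: 11 8d 8d bf
  t2: bf 8d 8d 11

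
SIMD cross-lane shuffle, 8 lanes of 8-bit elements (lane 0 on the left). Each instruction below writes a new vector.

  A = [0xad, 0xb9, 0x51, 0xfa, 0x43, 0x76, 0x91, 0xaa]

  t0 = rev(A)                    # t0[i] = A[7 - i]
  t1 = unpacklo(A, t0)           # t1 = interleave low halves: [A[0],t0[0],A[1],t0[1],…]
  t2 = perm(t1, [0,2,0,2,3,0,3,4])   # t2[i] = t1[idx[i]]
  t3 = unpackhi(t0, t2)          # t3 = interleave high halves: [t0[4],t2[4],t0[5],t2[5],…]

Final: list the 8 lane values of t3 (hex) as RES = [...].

RES = [0xfa, 0x91, 0x51, 0xad, 0xb9, 0x91, 0xad, 0x51]

  t0: aa 91 76 43 fa 51 b9 ad
  t1: ad aa b9 91 51 76 fa 43
  t2: ad b9 ad b9 91 ad 91 51
  t3: fa 91 51 ad b9 91 ad 51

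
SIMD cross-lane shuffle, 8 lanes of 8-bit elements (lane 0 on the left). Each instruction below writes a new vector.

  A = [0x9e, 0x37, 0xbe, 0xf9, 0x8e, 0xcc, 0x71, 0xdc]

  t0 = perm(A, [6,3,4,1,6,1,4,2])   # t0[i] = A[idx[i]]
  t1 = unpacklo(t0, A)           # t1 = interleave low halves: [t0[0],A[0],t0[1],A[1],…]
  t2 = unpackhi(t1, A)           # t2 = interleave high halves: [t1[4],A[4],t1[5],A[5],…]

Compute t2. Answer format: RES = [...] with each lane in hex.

RES = [ 0x8e  0x8e  0xbe  0xcc  0x37  0x71  0xf9  0xdc ]

  t0: 71 f9 8e 37 71 37 8e be
  t1: 71 9e f9 37 8e be 37 f9
  t2: 8e 8e be cc 37 71 f9 dc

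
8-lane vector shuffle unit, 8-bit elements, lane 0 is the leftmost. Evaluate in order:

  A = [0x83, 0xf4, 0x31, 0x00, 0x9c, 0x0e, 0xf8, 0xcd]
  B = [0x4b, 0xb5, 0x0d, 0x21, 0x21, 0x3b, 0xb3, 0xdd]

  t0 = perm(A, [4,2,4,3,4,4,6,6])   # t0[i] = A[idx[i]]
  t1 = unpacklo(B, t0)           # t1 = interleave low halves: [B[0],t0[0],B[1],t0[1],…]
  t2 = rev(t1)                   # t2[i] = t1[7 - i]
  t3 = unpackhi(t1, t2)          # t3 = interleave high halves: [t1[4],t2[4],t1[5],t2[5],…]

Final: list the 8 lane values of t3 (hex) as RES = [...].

RES = [ 0x0d  0x31  0x9c  0xb5  0x21  0x9c  0x00  0x4b ]

→ t0 |9c|31|9c|00|9c|9c|f8|f8|
→ t1 |4b|9c|b5|31|0d|9c|21|00|
→ t2 |00|21|9c|0d|31|b5|9c|4b|
→ t3 |0d|31|9c|b5|21|9c|00|4b|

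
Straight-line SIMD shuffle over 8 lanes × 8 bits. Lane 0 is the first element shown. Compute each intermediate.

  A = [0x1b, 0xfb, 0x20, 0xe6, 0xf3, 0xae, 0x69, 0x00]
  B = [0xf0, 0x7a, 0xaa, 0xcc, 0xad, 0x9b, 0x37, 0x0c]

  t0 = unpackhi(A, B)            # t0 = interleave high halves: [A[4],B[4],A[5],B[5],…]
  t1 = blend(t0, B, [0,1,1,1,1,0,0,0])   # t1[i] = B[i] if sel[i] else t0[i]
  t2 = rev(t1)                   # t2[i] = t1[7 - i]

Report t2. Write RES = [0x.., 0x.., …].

→ t0 |f3|ad|ae|9b|69|37|00|0c|
→ t1 |f3|7a|aa|cc|ad|37|00|0c|
→ t2 |0c|00|37|ad|cc|aa|7a|f3|

RES = [ 0x0c  0x00  0x37  0xad  0xcc  0xaa  0x7a  0xf3 ]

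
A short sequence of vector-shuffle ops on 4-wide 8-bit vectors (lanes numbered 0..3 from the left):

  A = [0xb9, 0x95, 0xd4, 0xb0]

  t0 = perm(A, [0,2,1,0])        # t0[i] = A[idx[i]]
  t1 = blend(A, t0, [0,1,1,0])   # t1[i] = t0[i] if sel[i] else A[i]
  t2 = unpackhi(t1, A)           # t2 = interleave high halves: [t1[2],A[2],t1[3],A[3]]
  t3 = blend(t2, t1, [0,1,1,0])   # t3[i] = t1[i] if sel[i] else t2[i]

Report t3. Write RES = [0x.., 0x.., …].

t0 = [0xb9, 0xd4, 0x95, 0xb9]
t1 = [0xb9, 0xd4, 0x95, 0xb0]
t2 = [0x95, 0xd4, 0xb0, 0xb0]
t3 = [0x95, 0xd4, 0x95, 0xb0]

RES = [ 0x95  0xd4  0x95  0xb0 ]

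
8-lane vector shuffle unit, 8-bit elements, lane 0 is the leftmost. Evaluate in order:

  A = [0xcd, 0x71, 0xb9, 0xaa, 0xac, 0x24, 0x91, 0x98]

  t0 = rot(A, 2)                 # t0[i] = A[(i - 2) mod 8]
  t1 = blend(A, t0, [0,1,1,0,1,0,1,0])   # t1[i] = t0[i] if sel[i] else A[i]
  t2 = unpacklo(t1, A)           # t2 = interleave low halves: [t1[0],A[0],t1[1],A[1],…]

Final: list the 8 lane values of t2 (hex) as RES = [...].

RES = [0xcd, 0xcd, 0x98, 0x71, 0xcd, 0xb9, 0xaa, 0xaa]

t0 = [0x91, 0x98, 0xcd, 0x71, 0xb9, 0xaa, 0xac, 0x24]
t1 = [0xcd, 0x98, 0xcd, 0xaa, 0xb9, 0x24, 0xac, 0x98]
t2 = [0xcd, 0xcd, 0x98, 0x71, 0xcd, 0xb9, 0xaa, 0xaa]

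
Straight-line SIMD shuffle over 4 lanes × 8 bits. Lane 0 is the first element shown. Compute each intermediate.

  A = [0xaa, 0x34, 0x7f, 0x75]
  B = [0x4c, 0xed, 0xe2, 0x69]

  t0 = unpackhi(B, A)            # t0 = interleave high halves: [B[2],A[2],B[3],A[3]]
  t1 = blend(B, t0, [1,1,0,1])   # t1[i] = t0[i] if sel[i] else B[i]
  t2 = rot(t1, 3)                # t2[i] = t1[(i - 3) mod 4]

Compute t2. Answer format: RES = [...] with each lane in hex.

RES = [ 0x7f  0xe2  0x75  0xe2 ]

  t0: e2 7f 69 75
  t1: e2 7f e2 75
  t2: 7f e2 75 e2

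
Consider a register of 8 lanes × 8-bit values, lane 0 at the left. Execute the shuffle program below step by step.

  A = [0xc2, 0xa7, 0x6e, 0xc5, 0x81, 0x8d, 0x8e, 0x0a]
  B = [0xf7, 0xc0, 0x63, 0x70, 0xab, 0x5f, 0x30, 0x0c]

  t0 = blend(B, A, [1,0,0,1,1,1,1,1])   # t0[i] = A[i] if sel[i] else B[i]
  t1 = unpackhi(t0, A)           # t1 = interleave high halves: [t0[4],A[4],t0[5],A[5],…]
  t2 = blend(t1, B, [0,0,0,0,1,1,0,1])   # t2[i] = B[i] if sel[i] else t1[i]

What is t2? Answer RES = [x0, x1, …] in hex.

RES = [ 0x81  0x81  0x8d  0x8d  0xab  0x5f  0x0a  0x0c ]

t0 = [0xc2, 0xc0, 0x63, 0xc5, 0x81, 0x8d, 0x8e, 0x0a]
t1 = [0x81, 0x81, 0x8d, 0x8d, 0x8e, 0x8e, 0x0a, 0x0a]
t2 = [0x81, 0x81, 0x8d, 0x8d, 0xab, 0x5f, 0x0a, 0x0c]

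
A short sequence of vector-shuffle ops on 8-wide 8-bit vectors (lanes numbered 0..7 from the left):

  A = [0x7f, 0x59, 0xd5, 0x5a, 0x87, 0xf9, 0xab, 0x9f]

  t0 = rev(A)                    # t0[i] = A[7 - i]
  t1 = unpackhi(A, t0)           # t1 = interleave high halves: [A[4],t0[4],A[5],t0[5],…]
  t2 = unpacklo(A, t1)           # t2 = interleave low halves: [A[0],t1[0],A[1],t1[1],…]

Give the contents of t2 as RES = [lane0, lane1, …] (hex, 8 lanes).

RES = [ 0x7f  0x87  0x59  0x5a  0xd5  0xf9  0x5a  0xd5 ]

  t0: 9f ab f9 87 5a d5 59 7f
  t1: 87 5a f9 d5 ab 59 9f 7f
  t2: 7f 87 59 5a d5 f9 5a d5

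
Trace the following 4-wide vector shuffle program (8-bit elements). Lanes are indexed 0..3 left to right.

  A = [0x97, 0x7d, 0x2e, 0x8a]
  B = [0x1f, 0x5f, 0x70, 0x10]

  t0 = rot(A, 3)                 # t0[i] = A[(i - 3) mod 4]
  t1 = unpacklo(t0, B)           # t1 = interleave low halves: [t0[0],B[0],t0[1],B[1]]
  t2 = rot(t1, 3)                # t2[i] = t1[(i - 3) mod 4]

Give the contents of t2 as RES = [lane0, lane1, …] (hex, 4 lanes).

  t0: 7d 2e 8a 97
  t1: 7d 1f 2e 5f
  t2: 1f 2e 5f 7d

RES = [0x1f, 0x2e, 0x5f, 0x7d]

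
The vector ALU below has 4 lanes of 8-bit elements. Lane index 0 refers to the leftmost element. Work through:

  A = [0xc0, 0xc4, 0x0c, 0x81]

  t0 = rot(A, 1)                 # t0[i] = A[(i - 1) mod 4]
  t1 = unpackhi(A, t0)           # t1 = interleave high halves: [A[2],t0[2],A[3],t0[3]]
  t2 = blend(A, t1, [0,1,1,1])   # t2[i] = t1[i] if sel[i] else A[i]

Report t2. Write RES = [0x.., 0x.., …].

RES = [ 0xc0  0xc4  0x81  0x0c ]

t0 = [0x81, 0xc0, 0xc4, 0x0c]
t1 = [0x0c, 0xc4, 0x81, 0x0c]
t2 = [0xc0, 0xc4, 0x81, 0x0c]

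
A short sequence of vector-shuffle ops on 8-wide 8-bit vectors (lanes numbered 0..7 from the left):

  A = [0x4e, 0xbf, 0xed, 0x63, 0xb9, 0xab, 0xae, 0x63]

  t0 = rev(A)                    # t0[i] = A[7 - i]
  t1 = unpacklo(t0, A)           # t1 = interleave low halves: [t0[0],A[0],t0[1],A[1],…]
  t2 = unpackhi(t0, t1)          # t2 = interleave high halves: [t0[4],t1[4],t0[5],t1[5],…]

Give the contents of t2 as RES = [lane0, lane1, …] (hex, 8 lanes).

  t0: 63 ae ab b9 63 ed bf 4e
  t1: 63 4e ae bf ab ed b9 63
  t2: 63 ab ed ed bf b9 4e 63

RES = [ 0x63  0xab  0xed  0xed  0xbf  0xb9  0x4e  0x63 ]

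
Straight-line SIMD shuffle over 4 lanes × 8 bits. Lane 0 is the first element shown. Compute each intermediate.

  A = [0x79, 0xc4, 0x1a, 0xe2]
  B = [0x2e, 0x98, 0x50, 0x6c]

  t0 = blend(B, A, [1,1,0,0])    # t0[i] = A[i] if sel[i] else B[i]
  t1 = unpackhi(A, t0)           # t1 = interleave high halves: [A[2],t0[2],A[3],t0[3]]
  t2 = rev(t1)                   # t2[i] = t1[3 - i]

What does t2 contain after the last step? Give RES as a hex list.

RES = [ 0x6c  0xe2  0x50  0x1a ]

t0 = [0x79, 0xc4, 0x50, 0x6c]
t1 = [0x1a, 0x50, 0xe2, 0x6c]
t2 = [0x6c, 0xe2, 0x50, 0x1a]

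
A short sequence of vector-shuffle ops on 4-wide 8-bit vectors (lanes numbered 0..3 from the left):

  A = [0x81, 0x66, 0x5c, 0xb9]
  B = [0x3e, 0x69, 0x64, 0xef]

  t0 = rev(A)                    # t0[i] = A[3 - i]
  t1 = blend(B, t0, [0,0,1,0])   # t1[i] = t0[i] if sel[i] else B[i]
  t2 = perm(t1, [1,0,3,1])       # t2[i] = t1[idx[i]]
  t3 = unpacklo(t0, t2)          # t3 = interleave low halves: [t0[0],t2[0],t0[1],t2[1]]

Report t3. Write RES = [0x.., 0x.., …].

RES = [ 0xb9  0x69  0x5c  0x3e ]

t0 = [0xb9, 0x5c, 0x66, 0x81]
t1 = [0x3e, 0x69, 0x66, 0xef]
t2 = [0x69, 0x3e, 0xef, 0x69]
t3 = [0xb9, 0x69, 0x5c, 0x3e]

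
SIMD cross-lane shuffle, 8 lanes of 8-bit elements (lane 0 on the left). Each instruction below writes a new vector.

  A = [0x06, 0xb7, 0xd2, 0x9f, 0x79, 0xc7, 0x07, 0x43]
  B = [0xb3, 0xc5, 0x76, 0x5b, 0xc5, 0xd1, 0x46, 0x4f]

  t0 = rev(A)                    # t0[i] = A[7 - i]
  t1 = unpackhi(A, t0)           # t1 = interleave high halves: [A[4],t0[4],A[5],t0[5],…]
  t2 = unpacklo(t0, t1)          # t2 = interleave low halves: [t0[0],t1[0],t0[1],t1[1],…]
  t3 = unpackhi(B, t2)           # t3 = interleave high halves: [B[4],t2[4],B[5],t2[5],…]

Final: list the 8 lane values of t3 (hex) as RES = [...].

t0 = [0x43, 0x07, 0xc7, 0x79, 0x9f, 0xd2, 0xb7, 0x06]
t1 = [0x79, 0x9f, 0xc7, 0xd2, 0x07, 0xb7, 0x43, 0x06]
t2 = [0x43, 0x79, 0x07, 0x9f, 0xc7, 0xc7, 0x79, 0xd2]
t3 = [0xc5, 0xc7, 0xd1, 0xc7, 0x46, 0x79, 0x4f, 0xd2]

RES = [0xc5, 0xc7, 0xd1, 0xc7, 0x46, 0x79, 0x4f, 0xd2]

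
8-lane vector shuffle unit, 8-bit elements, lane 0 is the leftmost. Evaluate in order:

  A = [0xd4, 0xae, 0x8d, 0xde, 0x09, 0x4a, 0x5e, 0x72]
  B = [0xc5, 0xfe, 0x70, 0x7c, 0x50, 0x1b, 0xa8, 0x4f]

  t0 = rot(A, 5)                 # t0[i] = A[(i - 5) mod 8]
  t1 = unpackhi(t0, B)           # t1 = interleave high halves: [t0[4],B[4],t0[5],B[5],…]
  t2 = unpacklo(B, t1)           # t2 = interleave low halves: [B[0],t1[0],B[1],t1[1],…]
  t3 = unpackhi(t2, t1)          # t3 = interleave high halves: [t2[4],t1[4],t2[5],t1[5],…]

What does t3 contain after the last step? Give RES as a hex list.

RES = [0x70, 0xae, 0xd4, 0xa8, 0x7c, 0x8d, 0x1b, 0x4f]

→ t0 |de|09|4a|5e|72|d4|ae|8d|
→ t1 |72|50|d4|1b|ae|a8|8d|4f|
→ t2 |c5|72|fe|50|70|d4|7c|1b|
→ t3 |70|ae|d4|a8|7c|8d|1b|4f|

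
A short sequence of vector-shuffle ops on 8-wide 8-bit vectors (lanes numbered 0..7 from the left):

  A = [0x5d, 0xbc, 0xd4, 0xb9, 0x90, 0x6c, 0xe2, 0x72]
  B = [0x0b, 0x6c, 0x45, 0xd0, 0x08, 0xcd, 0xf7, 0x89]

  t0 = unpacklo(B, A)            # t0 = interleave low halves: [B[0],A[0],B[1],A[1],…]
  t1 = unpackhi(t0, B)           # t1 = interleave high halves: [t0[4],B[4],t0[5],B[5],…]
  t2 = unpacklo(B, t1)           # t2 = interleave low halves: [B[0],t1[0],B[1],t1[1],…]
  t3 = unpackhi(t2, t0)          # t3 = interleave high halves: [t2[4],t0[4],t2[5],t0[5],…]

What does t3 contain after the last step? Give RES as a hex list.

t0 = [0x0b, 0x5d, 0x6c, 0xbc, 0x45, 0xd4, 0xd0, 0xb9]
t1 = [0x45, 0x08, 0xd4, 0xcd, 0xd0, 0xf7, 0xb9, 0x89]
t2 = [0x0b, 0x45, 0x6c, 0x08, 0x45, 0xd4, 0xd0, 0xcd]
t3 = [0x45, 0x45, 0xd4, 0xd4, 0xd0, 0xd0, 0xcd, 0xb9]

RES = [ 0x45  0x45  0xd4  0xd4  0xd0  0xd0  0xcd  0xb9 ]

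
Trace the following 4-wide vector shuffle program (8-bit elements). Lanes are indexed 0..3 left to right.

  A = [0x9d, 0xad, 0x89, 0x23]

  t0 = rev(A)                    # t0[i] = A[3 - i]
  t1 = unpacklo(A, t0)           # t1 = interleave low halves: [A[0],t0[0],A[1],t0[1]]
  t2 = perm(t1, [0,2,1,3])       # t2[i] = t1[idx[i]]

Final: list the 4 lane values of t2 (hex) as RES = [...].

t0 = [0x23, 0x89, 0xad, 0x9d]
t1 = [0x9d, 0x23, 0xad, 0x89]
t2 = [0x9d, 0xad, 0x23, 0x89]

RES = [0x9d, 0xad, 0x23, 0x89]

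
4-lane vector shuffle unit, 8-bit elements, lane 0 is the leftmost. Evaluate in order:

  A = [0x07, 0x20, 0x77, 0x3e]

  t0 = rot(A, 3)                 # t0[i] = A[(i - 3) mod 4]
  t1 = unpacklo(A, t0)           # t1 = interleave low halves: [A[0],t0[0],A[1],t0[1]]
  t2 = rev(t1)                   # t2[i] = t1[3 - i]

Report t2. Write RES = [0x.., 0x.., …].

RES = [0x77, 0x20, 0x20, 0x07]

  t0: 20 77 3e 07
  t1: 07 20 20 77
  t2: 77 20 20 07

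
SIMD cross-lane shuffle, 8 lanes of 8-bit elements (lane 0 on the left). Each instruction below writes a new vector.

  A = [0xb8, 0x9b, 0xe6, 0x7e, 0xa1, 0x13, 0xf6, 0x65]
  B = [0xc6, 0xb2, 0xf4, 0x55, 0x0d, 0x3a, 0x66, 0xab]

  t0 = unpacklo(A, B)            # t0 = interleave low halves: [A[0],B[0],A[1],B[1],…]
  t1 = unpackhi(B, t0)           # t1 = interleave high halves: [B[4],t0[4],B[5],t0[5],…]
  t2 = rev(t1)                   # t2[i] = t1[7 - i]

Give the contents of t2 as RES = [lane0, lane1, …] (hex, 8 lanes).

RES = [0x55, 0xab, 0x7e, 0x66, 0xf4, 0x3a, 0xe6, 0x0d]

t0 = [0xb8, 0xc6, 0x9b, 0xb2, 0xe6, 0xf4, 0x7e, 0x55]
t1 = [0x0d, 0xe6, 0x3a, 0xf4, 0x66, 0x7e, 0xab, 0x55]
t2 = [0x55, 0xab, 0x7e, 0x66, 0xf4, 0x3a, 0xe6, 0x0d]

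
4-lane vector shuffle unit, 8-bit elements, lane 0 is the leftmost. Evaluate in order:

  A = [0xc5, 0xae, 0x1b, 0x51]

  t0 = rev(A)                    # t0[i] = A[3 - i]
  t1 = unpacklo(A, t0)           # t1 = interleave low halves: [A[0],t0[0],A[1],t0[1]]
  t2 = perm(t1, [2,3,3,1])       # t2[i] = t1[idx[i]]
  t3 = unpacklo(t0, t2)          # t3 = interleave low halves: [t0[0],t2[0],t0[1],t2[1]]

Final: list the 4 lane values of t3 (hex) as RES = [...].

RES = [0x51, 0xae, 0x1b, 0x1b]

  t0: 51 1b ae c5
  t1: c5 51 ae 1b
  t2: ae 1b 1b 51
  t3: 51 ae 1b 1b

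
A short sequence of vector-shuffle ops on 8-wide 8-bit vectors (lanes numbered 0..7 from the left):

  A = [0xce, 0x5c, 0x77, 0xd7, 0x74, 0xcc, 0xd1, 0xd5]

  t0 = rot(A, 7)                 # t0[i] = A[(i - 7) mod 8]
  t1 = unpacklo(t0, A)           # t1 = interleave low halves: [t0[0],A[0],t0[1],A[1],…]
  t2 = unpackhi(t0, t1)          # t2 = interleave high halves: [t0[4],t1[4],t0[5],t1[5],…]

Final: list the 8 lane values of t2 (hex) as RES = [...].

RES = [ 0xcc  0xd7  0xd1  0x77  0xd5  0x74  0xce  0xd7 ]

→ t0 |5c|77|d7|74|cc|d1|d5|ce|
→ t1 |5c|ce|77|5c|d7|77|74|d7|
→ t2 |cc|d7|d1|77|d5|74|ce|d7|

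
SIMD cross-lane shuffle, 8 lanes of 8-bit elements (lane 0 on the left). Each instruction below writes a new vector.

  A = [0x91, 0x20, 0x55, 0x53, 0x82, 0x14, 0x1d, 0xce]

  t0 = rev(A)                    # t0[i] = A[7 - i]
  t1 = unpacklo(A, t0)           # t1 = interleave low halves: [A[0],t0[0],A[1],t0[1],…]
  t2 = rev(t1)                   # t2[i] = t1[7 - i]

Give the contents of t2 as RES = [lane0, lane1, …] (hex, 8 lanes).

  t0: ce 1d 14 82 53 55 20 91
  t1: 91 ce 20 1d 55 14 53 82
  t2: 82 53 14 55 1d 20 ce 91

RES = [0x82, 0x53, 0x14, 0x55, 0x1d, 0x20, 0xce, 0x91]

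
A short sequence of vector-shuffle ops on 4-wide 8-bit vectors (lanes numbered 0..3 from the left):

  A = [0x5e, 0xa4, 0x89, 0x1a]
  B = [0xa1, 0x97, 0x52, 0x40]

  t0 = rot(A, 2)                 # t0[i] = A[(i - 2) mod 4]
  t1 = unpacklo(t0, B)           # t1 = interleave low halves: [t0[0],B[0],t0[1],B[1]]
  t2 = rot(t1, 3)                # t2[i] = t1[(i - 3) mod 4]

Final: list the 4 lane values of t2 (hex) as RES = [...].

RES = [0xa1, 0x1a, 0x97, 0x89]

t0 = [0x89, 0x1a, 0x5e, 0xa4]
t1 = [0x89, 0xa1, 0x1a, 0x97]
t2 = [0xa1, 0x1a, 0x97, 0x89]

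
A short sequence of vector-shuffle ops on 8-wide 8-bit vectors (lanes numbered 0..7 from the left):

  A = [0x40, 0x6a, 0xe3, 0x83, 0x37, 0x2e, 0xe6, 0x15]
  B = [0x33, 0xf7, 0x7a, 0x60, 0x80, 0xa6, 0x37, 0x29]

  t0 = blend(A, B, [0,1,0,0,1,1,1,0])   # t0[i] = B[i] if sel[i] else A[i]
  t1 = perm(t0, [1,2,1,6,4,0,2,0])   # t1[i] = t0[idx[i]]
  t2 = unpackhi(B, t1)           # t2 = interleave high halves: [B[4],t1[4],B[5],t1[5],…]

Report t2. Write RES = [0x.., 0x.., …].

t0 = [0x40, 0xf7, 0xe3, 0x83, 0x80, 0xa6, 0x37, 0x15]
t1 = [0xf7, 0xe3, 0xf7, 0x37, 0x80, 0x40, 0xe3, 0x40]
t2 = [0x80, 0x80, 0xa6, 0x40, 0x37, 0xe3, 0x29, 0x40]

RES = [ 0x80  0x80  0xa6  0x40  0x37  0xe3  0x29  0x40 ]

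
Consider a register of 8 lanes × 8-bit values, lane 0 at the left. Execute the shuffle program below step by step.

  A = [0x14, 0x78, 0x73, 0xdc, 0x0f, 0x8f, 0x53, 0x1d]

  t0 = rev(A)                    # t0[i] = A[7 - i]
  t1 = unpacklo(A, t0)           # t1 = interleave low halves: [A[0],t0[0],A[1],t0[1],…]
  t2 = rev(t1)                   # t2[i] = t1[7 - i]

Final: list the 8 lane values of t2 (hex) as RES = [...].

RES = [ 0x0f  0xdc  0x8f  0x73  0x53  0x78  0x1d  0x14 ]

→ t0 |1d|53|8f|0f|dc|73|78|14|
→ t1 |14|1d|78|53|73|8f|dc|0f|
→ t2 |0f|dc|8f|73|53|78|1d|14|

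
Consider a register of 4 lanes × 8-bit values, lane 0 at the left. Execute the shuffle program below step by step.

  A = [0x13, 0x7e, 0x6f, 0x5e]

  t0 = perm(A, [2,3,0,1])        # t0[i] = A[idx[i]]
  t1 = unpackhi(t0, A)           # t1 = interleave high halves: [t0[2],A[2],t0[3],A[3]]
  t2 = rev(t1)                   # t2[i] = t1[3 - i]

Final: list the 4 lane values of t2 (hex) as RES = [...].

→ t0 |6f|5e|13|7e|
→ t1 |13|6f|7e|5e|
→ t2 |5e|7e|6f|13|

RES = [ 0x5e  0x7e  0x6f  0x13 ]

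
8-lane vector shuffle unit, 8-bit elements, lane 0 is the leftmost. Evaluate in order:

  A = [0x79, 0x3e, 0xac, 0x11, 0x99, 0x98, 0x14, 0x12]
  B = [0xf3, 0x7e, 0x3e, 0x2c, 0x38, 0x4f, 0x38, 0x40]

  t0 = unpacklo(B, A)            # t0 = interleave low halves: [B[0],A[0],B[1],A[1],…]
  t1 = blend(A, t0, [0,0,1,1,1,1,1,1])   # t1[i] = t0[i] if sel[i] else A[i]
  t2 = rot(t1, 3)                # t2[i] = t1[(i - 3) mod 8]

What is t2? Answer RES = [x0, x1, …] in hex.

  t0: f3 79 7e 3e 3e ac 2c 11
  t1: 79 3e 7e 3e 3e ac 2c 11
  t2: ac 2c 11 79 3e 7e 3e 3e

RES = [ 0xac  0x2c  0x11  0x79  0x3e  0x7e  0x3e  0x3e ]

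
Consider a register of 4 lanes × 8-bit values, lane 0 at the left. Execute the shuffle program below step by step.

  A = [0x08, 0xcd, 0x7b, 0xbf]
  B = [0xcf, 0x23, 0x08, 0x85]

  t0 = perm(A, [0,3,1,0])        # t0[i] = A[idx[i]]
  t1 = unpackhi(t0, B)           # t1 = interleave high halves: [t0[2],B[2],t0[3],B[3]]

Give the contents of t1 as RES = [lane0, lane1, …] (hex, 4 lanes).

RES = [0xcd, 0x08, 0x08, 0x85]

  t0: 08 bf cd 08
  t1: cd 08 08 85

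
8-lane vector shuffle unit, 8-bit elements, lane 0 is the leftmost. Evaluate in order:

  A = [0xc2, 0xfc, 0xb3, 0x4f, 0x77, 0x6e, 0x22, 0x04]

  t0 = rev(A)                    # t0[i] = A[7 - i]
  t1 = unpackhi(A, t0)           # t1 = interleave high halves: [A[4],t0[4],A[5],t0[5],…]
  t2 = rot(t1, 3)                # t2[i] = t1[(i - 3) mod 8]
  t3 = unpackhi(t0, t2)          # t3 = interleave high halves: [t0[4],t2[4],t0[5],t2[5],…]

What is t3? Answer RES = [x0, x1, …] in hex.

RES = [0x4f, 0x4f, 0xb3, 0x6e, 0xfc, 0xb3, 0xc2, 0x22]

→ t0 |04|22|6e|77|4f|b3|fc|c2|
→ t1 |77|4f|6e|b3|22|fc|04|c2|
→ t2 |fc|04|c2|77|4f|6e|b3|22|
→ t3 |4f|4f|b3|6e|fc|b3|c2|22|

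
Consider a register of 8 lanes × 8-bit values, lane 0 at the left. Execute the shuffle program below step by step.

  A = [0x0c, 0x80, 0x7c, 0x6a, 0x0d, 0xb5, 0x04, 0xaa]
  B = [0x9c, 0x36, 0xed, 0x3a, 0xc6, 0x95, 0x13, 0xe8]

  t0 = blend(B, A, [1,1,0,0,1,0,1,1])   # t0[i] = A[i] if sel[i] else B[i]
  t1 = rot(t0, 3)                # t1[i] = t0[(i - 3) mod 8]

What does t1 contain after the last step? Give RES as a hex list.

→ t0 |0c|80|ed|3a|0d|95|04|aa|
→ t1 |95|04|aa|0c|80|ed|3a|0d|

RES = [0x95, 0x04, 0xaa, 0x0c, 0x80, 0xed, 0x3a, 0x0d]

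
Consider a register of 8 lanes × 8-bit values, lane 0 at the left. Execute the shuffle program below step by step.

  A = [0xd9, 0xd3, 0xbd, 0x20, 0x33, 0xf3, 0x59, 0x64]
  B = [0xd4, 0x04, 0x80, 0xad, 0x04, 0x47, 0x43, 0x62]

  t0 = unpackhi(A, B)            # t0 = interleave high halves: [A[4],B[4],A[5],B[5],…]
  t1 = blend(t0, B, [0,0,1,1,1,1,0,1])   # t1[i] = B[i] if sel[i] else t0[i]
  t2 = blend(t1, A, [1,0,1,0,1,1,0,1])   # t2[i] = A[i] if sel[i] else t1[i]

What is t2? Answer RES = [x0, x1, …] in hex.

  t0: 33 04 f3 47 59 43 64 62
  t1: 33 04 80 ad 04 47 64 62
  t2: d9 04 bd ad 33 f3 64 64

RES = [0xd9, 0x04, 0xbd, 0xad, 0x33, 0xf3, 0x64, 0x64]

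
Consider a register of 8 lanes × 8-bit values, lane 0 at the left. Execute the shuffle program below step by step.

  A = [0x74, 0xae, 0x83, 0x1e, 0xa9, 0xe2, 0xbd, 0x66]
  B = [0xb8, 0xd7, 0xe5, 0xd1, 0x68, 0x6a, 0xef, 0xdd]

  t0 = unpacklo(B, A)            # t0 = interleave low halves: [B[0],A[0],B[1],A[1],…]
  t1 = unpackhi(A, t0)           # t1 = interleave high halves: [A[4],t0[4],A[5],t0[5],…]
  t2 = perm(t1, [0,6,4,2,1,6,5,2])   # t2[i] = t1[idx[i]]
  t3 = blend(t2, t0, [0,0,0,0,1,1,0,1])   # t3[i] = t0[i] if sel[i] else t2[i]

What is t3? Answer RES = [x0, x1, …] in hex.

t0 = [0xb8, 0x74, 0xd7, 0xae, 0xe5, 0x83, 0xd1, 0x1e]
t1 = [0xa9, 0xe5, 0xe2, 0x83, 0xbd, 0xd1, 0x66, 0x1e]
t2 = [0xa9, 0x66, 0xbd, 0xe2, 0xe5, 0x66, 0xd1, 0xe2]
t3 = [0xa9, 0x66, 0xbd, 0xe2, 0xe5, 0x83, 0xd1, 0x1e]

RES = [ 0xa9  0x66  0xbd  0xe2  0xe5  0x83  0xd1  0x1e ]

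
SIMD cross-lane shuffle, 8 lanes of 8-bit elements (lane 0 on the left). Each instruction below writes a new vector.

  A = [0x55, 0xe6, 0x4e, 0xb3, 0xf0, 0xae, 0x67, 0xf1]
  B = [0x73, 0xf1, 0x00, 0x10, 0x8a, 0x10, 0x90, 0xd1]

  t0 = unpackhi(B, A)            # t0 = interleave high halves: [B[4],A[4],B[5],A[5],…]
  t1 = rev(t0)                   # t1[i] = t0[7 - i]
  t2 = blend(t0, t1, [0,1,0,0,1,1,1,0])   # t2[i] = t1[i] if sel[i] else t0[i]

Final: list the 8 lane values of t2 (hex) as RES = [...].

→ t0 |8a|f0|10|ae|90|67|d1|f1|
→ t1 |f1|d1|67|90|ae|10|f0|8a|
→ t2 |8a|d1|10|ae|ae|10|f0|f1|

RES = [ 0x8a  0xd1  0x10  0xae  0xae  0x10  0xf0  0xf1 ]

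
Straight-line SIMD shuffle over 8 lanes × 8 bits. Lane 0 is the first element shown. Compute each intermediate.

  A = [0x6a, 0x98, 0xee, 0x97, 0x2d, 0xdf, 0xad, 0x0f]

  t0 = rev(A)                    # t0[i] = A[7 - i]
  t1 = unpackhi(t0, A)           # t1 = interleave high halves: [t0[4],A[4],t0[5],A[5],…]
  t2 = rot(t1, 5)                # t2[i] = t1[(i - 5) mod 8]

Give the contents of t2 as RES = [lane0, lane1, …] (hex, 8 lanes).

→ t0 |0f|ad|df|2d|97|ee|98|6a|
→ t1 |97|2d|ee|df|98|ad|6a|0f|
→ t2 |df|98|ad|6a|0f|97|2d|ee|

RES = [ 0xdf  0x98  0xad  0x6a  0x0f  0x97  0x2d  0xee ]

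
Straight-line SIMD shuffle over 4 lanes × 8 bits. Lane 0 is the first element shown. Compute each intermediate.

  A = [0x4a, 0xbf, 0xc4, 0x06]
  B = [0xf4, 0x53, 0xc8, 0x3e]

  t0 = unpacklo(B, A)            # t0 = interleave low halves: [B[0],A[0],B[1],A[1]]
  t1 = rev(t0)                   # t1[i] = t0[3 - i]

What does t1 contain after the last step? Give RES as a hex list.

RES = [ 0xbf  0x53  0x4a  0xf4 ]

→ t0 |f4|4a|53|bf|
→ t1 |bf|53|4a|f4|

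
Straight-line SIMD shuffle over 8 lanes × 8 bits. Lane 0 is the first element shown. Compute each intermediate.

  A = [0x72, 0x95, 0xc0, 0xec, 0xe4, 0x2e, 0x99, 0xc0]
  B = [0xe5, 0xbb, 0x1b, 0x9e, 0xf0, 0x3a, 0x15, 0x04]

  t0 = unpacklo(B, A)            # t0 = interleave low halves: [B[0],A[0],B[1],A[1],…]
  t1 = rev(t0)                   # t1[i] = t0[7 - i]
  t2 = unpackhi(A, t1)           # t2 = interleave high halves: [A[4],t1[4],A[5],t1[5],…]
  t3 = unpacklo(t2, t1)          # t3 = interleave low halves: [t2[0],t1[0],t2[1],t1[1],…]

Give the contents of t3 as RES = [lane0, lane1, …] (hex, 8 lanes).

RES = [ 0xe4  0xec  0x95  0x9e  0x2e  0xc0  0xbb  0x1b ]

t0 = [0xe5, 0x72, 0xbb, 0x95, 0x1b, 0xc0, 0x9e, 0xec]
t1 = [0xec, 0x9e, 0xc0, 0x1b, 0x95, 0xbb, 0x72, 0xe5]
t2 = [0xe4, 0x95, 0x2e, 0xbb, 0x99, 0x72, 0xc0, 0xe5]
t3 = [0xe4, 0xec, 0x95, 0x9e, 0x2e, 0xc0, 0xbb, 0x1b]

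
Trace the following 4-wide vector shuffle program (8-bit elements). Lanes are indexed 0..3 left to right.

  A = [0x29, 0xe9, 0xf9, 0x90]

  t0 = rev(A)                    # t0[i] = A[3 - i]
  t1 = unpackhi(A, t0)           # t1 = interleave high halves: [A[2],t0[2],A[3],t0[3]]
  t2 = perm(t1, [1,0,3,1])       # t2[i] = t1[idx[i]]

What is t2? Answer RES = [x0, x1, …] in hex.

RES = [0xe9, 0xf9, 0x29, 0xe9]

  t0: 90 f9 e9 29
  t1: f9 e9 90 29
  t2: e9 f9 29 e9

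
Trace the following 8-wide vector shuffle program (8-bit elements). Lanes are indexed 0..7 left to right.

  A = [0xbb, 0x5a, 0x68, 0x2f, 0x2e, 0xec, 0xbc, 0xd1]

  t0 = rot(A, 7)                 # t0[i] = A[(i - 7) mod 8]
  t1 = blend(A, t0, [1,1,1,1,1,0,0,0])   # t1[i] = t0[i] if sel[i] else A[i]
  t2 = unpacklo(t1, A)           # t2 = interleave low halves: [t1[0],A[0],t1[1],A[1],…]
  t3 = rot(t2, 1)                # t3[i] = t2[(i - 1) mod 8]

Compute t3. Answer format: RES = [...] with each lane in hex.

→ t0 |5a|68|2f|2e|ec|bc|d1|bb|
→ t1 |5a|68|2f|2e|ec|ec|bc|d1|
→ t2 |5a|bb|68|5a|2f|68|2e|2f|
→ t3 |2f|5a|bb|68|5a|2f|68|2e|

RES = [ 0x2f  0x5a  0xbb  0x68  0x5a  0x2f  0x68  0x2e ]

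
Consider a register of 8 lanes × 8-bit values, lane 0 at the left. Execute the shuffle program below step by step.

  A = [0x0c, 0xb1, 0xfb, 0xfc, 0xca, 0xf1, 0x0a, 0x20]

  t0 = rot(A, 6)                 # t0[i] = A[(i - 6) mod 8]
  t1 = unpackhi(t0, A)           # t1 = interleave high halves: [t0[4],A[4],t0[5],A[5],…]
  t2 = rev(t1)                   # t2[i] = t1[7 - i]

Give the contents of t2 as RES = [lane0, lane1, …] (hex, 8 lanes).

RES = [0x20, 0xb1, 0x0a, 0x0c, 0xf1, 0x20, 0xca, 0x0a]

  t0: fb fc ca f1 0a 20 0c b1
  t1: 0a ca 20 f1 0c 0a b1 20
  t2: 20 b1 0a 0c f1 20 ca 0a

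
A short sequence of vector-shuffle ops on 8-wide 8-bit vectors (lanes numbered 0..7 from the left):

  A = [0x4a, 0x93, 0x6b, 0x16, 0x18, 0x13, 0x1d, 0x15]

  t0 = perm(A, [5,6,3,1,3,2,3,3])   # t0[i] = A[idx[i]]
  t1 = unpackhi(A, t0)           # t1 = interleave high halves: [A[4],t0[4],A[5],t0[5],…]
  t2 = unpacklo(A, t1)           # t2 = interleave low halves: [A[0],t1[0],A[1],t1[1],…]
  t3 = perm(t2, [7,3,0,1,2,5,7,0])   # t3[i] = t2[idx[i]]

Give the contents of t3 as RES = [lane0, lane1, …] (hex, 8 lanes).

RES = [ 0x6b  0x16  0x4a  0x18  0x93  0x13  0x6b  0x4a ]

  t0: 13 1d 16 93 16 6b 16 16
  t1: 18 16 13 6b 1d 16 15 16
  t2: 4a 18 93 16 6b 13 16 6b
  t3: 6b 16 4a 18 93 13 6b 4a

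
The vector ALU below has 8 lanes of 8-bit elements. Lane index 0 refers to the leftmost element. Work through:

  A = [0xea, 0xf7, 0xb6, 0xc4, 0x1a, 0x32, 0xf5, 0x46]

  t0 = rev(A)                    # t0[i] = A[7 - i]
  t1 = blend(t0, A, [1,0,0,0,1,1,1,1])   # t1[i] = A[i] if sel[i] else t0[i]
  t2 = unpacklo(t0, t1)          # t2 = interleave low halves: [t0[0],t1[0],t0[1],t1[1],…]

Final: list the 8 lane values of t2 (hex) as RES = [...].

t0 = [0x46, 0xf5, 0x32, 0x1a, 0xc4, 0xb6, 0xf7, 0xea]
t1 = [0xea, 0xf5, 0x32, 0x1a, 0x1a, 0x32, 0xf5, 0x46]
t2 = [0x46, 0xea, 0xf5, 0xf5, 0x32, 0x32, 0x1a, 0x1a]

RES = [0x46, 0xea, 0xf5, 0xf5, 0x32, 0x32, 0x1a, 0x1a]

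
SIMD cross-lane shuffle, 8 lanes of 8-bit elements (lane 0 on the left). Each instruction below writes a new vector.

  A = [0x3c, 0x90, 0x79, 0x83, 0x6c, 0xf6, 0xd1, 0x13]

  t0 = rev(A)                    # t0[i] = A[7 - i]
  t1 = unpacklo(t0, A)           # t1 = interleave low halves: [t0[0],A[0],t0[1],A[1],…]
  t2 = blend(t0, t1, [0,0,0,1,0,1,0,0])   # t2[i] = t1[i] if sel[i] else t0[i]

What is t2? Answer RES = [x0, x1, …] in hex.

→ t0 |13|d1|f6|6c|83|79|90|3c|
→ t1 |13|3c|d1|90|f6|79|6c|83|
→ t2 |13|d1|f6|90|83|79|90|3c|

RES = [0x13, 0xd1, 0xf6, 0x90, 0x83, 0x79, 0x90, 0x3c]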